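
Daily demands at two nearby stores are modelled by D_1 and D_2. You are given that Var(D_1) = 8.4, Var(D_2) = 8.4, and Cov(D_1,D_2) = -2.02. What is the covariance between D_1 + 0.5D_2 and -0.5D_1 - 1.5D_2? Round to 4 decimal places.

Cov(D_1 + 0.5D_2, -0.5D_1 - 1.5D_2) = (1)(-0.5)Var(D_1) + (0.5)(-1.5)Var(D_2) + [(1)(-1.5) + (0.5)(-0.5)]Cov(D_1,D_2)
= -0.5·8.4 + -0.75·8.4 + -1.75·-2.02 = -6.965

-6.9650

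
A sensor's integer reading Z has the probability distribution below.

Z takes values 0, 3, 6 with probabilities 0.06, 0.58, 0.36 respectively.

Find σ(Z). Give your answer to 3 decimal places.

1.723

E[Z] = (0)(0.06) + (3)(0.58) + (6)(0.36) = 3.9
E[Z²] = (0)²(0.06) + (3)²(0.58) + (6)²(0.36) = 18.18
var(Z) = E[Z²] − (E[Z])² = 18.18 − (3.9)² = 2.97
σ(Z) = √2.97 ≈ 1.723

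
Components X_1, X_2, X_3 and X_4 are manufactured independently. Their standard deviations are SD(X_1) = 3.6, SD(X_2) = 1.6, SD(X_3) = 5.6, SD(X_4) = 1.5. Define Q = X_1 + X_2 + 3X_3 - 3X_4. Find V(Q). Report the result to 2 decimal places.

318.01

V(X_1) = 12.96, V(X_2) = 2.56, V(X_3) = 31.36, V(X_4) = 2.25
By independence, V(Q) = (1)²V(X_1) + (1)²V(X_2) + (3)²V(X_3) + (-3)²V(X_4)
= (1)²·12.96 + (1)²·2.56 + (3)²·31.36 + (-3)²·2.25 = 318.01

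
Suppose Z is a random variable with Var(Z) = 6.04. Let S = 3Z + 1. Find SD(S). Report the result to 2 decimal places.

Var(3Z + 1) = (3)²·6.04 = 54.36
SD(S) = √54.36 ≈ 7.37

7.37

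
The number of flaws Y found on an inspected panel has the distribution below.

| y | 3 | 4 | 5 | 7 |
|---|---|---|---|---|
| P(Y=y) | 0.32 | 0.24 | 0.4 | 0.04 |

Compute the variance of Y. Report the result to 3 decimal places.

1.040

E[Y] = (3)(0.32) + (4)(0.24) + (5)(0.4) + (7)(0.04) = 4.2
E[Y²] = (3)²(0.32) + (4)²(0.24) + (5)²(0.4) + (7)²(0.04) = 18.68
V(Y) = E[Y²] − (E[Y])² = 18.68 − (4.2)² = 1.04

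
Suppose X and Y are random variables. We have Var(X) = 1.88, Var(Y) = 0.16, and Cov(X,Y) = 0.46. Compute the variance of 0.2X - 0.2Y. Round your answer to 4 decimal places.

Var(0.2X - 0.2Y) = (0.2)²·Var(X) + (-0.2)²·Var(Y) + 2·(0.2)·(-0.2)·Cov(X,Y)
= 0.04·1.88 + 0.04·0.16 + -0.08·0.46 = 0.0448

0.0448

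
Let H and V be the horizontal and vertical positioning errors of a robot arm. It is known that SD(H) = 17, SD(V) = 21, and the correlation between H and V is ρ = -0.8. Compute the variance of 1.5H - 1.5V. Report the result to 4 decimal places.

Var(H) = (17)² = 289;  Var(V) = (21)² = 441
Cov(H,V) = ρ·SD(H)·SD(V) = -0.8·17·21 = -285.6
Var(1.5H - 1.5V) = (1.5)²·Var(H) + (-1.5)²·Var(V) + 2·(1.5)·(-1.5)·Cov(H,V)
= 2.25·289 + 2.25·441 + -4.5·-285.6 = 2927.7

2927.7000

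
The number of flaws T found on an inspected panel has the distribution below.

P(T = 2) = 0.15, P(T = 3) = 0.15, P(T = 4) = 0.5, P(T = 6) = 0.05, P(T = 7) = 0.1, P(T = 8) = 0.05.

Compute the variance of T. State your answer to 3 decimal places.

2.628

E[T] = (2)(0.15) + (3)(0.15) + (4)(0.5) + (6)(0.05) + (7)(0.1) + (8)(0.05) = 4.15
E[T²] = (2)²(0.15) + (3)²(0.15) + (4)²(0.5) + (6)²(0.05) + (7)²(0.1) + (8)²(0.05) = 19.85
V(T) = E[T²] − (E[T])² = 19.85 − (4.15)² = 2.6275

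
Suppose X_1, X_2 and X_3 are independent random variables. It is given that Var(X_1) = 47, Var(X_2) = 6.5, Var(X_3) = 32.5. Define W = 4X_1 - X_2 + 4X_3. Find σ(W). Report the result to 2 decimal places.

35.76

By independence, Var(W) = (4)²Var(X_1) + (-1)²Var(X_2) + (4)²Var(X_3)
= (4)²·47 + (-1)²·6.5 + (4)²·32.5 = 1278.5
σ(W) = √1278.5 ≈ 35.76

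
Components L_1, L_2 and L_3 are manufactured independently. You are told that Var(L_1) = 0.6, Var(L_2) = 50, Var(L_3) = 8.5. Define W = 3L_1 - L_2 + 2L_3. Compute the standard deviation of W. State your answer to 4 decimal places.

9.4552

By independence, Var(W) = (3)²Var(L_1) + (-1)²Var(L_2) + (2)²Var(L_3)
= (3)²·0.6 + (-1)²·50 + (2)²·8.5 = 89.4
SD(W) = √89.4 ≈ 9.4552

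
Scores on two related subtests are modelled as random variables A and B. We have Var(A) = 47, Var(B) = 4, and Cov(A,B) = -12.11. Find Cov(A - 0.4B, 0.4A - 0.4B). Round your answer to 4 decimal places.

26.2216

Cov(A - 0.4B, 0.4A - 0.4B) = (1)(0.4)Var(A) + (-0.4)(-0.4)Var(B) + [(1)(-0.4) + (-0.4)(0.4)]Cov(A,B)
= 0.4·47 + 0.16·4 + -0.56·-12.11 = 26.2216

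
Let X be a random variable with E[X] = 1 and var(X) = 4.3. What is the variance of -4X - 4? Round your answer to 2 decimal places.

68.80

var(-4X - 4) = (-4)²·var(X) = 16·4.3 = 68.8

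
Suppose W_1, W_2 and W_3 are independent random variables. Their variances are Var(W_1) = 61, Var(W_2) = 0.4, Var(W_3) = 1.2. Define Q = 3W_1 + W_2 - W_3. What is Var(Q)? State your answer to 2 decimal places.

550.60

By independence, Var(Q) = (3)²Var(W_1) + (1)²Var(W_2) + (-1)²Var(W_3)
= (3)²·61 + (1)²·0.4 + (-1)²·1.2 = 550.6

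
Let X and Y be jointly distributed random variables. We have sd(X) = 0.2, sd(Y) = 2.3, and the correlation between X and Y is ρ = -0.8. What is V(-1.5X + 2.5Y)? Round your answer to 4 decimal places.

V(X) = (0.2)² = 0.04;  V(Y) = (2.3)² = 5.29
Cov(X,Y) = ρ·sd(X)·sd(Y) = -0.8·0.2·2.3 = -0.368
V(-1.5X + 2.5Y) = (-1.5)²·V(X) + (2.5)²·V(Y) + 2·(-1.5)·(2.5)·Cov(X,Y)
= 2.25·0.04 + 6.25·5.29 + -7.5·-0.368 = 35.9125

35.9125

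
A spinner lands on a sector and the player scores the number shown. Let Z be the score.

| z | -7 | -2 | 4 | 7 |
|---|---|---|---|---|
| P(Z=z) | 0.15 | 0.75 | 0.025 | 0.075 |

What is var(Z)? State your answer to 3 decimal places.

E[Z] = (-7)(0.15) + (-2)(0.75) + (4)(0.025) + (7)(0.075) = -1.925
E[Z²] = (-7)²(0.15) + (-2)²(0.75) + (4)²(0.025) + (7)²(0.075) = 14.425
var(Z) = E[Z²] − (E[Z])² = 14.425 − (-1.925)² = 10.719375

10.719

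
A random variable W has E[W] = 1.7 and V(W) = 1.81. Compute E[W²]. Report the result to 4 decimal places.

E[W²] = V(W) + (E[W])² = 1.81 + (1.7)² = 4.7

4.7000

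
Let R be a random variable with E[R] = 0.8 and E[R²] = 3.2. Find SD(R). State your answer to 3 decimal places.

1.600

V(R) = 3.2 − (0.8)² = 2.56
SD(R) = √2.56 ≈ 1.600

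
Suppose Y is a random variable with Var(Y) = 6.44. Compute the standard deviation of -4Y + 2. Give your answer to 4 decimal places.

10.1509

Var(-4Y + 2) = (-4)²·6.44 = 103.04
SD(-4Y + 2) = √103.04 ≈ 10.1509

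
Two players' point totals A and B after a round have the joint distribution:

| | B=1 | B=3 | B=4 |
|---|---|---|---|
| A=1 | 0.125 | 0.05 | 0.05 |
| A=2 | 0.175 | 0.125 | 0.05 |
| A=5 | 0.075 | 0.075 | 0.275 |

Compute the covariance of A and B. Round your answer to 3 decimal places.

0.969

E[A] = 3.05,  E[B] = 2.625
E[AB] = 8.975
cov(A,B) = E[AB] − E[A]E[B] = 8.975 − (3.05)(2.625) = 0.96875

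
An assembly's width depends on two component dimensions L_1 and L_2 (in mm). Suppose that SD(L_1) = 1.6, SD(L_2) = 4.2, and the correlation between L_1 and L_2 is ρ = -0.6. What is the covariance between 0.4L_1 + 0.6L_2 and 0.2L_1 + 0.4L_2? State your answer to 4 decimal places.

var(L_1) = (1.6)² = 2.56;  var(L_2) = (4.2)² = 17.64
Cov(L_1,L_2) = ρ·SD(L_1)·SD(L_2) = -0.6·1.6·4.2 = -4.032
Cov(0.4L_1 + 0.6L_2, 0.2L_1 + 0.4L_2) = (0.4)(0.2)var(L_1) + (0.6)(0.4)var(L_2) + [(0.4)(0.4) + (0.6)(0.2)]Cov(L_1,L_2)
= 0.08·2.56 + 0.24·17.64 + 0.28·-4.032 = 3.30944

3.3094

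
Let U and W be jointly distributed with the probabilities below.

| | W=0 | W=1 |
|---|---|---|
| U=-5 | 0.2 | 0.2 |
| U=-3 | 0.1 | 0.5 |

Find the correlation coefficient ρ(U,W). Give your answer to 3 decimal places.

E[U] = -3.8,  E[W] = 0.7
E[UW] = -2.5
Cov(U,W) = E[UW] − E[U]E[W] = -2.5 − (-3.8)(0.7) = 0.16
var(U) = 0.96,  var(W) = 0.21
ρ = 0.16 / √(0.96·0.21) ≈ 0.356

0.356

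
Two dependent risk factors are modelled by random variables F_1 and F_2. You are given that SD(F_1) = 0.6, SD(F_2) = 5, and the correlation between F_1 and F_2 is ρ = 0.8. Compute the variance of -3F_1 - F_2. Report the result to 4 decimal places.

V(F_1) = (0.6)² = 0.36;  V(F_2) = (5)² = 25
Cov(F_1,F_2) = ρ·SD(F_1)·SD(F_2) = 0.8·0.6·5 = 2.4
V(-3F_1 - F_2) = (-3)²·V(F_1) + (-1)²·V(F_2) + 2·(-3)·(-1)·Cov(F_1,F_2)
= 9·0.36 + 1·25 + 6·2.4 = 42.64

42.6400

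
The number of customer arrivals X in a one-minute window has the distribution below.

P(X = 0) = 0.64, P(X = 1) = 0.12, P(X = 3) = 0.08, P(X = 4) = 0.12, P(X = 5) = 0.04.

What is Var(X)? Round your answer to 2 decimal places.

2.68

E[X] = (0)(0.64) + (1)(0.12) + (3)(0.08) + (4)(0.12) + (5)(0.04) = 1.04
E[X²] = (0)²(0.64) + (1)²(0.12) + (3)²(0.08) + (4)²(0.12) + (5)²(0.04) = 3.76
Var(X) = E[X²] − (E[X])² = 3.76 − (1.04)² = 2.6784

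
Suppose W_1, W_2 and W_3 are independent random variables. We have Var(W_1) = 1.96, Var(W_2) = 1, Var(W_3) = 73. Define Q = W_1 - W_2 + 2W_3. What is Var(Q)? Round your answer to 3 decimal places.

By independence, Var(Q) = (1)²Var(W_1) + (-1)²Var(W_2) + (2)²Var(W_3)
= (1)²·1.96 + (-1)²·1 + (2)²·73 = 294.96

294.960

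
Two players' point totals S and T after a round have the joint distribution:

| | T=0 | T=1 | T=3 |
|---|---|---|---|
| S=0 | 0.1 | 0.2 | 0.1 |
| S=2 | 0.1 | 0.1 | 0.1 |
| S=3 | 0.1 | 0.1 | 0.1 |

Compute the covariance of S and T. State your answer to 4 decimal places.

0.0500

E[S] = 1.5,  E[T] = 1.3
E[ST] = 2
Cov(S,T) = E[ST] − E[S]E[T] = 2 − (1.5)(1.3) = 0.05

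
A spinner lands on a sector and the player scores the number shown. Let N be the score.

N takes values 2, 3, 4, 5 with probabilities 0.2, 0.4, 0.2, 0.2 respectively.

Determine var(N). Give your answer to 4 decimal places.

E[N] = (2)(0.2) + (3)(0.4) + (4)(0.2) + (5)(0.2) = 3.4
E[N²] = (2)²(0.2) + (3)²(0.4) + (4)²(0.2) + (5)²(0.2) = 12.6
var(N) = E[N²] − (E[N])² = 12.6 − (3.4)² = 1.04

1.0400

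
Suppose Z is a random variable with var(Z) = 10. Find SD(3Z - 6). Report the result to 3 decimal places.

9.487

var(3Z - 6) = (3)²·10 = 90
SD(3Z - 6) = √90 ≈ 9.487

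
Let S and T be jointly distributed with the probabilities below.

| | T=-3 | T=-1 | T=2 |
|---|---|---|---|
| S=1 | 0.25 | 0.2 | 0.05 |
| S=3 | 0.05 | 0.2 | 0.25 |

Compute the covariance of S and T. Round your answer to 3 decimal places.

1.000

E[S] = 2,  E[T] = -0.7
E[ST] = -0.4
cov(S,T) = E[ST] − E[S]E[T] = -0.4 − (2)(-0.7) = 1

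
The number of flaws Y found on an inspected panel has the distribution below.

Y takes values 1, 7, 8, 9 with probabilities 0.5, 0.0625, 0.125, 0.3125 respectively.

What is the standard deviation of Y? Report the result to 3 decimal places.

3.783

E[Y] = (1)(0.5) + (7)(0.0625) + (8)(0.125) + (9)(0.3125) = 4.75
E[Y²] = (1)²(0.5) + (7)²(0.0625) + (8)²(0.125) + (9)²(0.3125) = 36.875
var(Y) = E[Y²] − (E[Y])² = 36.875 − (4.75)² = 14.3125
σ(Y) = √14.3125 ≈ 3.783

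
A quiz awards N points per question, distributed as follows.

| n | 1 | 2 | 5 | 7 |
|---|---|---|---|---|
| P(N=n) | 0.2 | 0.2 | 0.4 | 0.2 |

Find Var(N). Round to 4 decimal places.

4.8000

E[N] = (1)(0.2) + (2)(0.2) + (5)(0.4) + (7)(0.2) = 4
E[N²] = (1)²(0.2) + (2)²(0.2) + (5)²(0.4) + (7)²(0.2) = 20.8
Var(N) = E[N²] − (E[N])² = 20.8 − (4)² = 4.8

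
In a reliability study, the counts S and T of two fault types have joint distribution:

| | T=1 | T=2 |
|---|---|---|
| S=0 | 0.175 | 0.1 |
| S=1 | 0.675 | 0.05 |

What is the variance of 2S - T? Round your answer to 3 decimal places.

E[S] = 0.725,  E[T] = 1.15,  E[ST] = 0.775
Var(S) = 0.725 − (0.725)² = 0.199375;  Var(T) = 1.45 − (1.15)² = 0.1275
Cov(S,T) = 0.775 − (0.725)(1.15) = -0.05875
Var(2S - T) = (2)²·0.199375 + (-1)²·0.1275 + 2·(2)·(-1)·-0.05875 = 1.16

1.160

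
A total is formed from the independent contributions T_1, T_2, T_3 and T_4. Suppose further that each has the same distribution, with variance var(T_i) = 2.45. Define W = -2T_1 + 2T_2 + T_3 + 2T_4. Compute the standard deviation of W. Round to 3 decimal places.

5.644

By independence, var(W) = (-2)²var(T_1) + (2)²var(T_2) + (1)²var(T_3) + (2)²var(T_4)
= (-2)²·2.45 + (2)²·2.45 + (1)²·2.45 + (2)²·2.45 = 31.85
sd(W) = √31.85 ≈ 5.644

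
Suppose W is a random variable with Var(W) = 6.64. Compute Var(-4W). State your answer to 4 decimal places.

106.2400

Var(-4W) = (-4)²·Var(W) = 16·6.64 = 106.24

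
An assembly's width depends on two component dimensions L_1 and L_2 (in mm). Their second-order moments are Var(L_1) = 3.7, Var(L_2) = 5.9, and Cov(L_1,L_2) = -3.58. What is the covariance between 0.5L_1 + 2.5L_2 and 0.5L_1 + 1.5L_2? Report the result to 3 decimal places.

Cov(0.5L_1 + 2.5L_2, 0.5L_1 + 1.5L_2) = (0.5)(0.5)Var(L_1) + (2.5)(1.5)Var(L_2) + [(0.5)(1.5) + (2.5)(0.5)]Cov(L_1,L_2)
= 0.25·3.7 + 3.75·5.9 + 2·-3.58 = 15.89

15.890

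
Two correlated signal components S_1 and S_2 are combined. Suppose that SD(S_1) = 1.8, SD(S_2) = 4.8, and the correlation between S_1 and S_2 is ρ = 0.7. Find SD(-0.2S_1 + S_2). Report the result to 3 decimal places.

Var(S_1) = (1.8)² = 3.24;  Var(S_2) = (4.8)² = 23.04
Cov(S_1,S_2) = ρ·SD(S_1)·SD(S_2) = 0.7·1.8·4.8 = 6.048
Var(-0.2S_1 + S_2) = (-0.2)²·Var(S_1) + (1)²·Var(S_2) + 2·(-0.2)·(1)·Cov(S_1,S_2)
= 0.04·3.24 + 1·23.04 + -0.4·6.048 = 20.7504
SD(-0.2S_1 + S_2) = √20.7504 ≈ 4.555

4.555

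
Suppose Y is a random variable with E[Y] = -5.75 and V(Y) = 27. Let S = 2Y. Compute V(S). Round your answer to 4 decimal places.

108.0000

V(2Y) = (2)²·V(Y) = 4·27 = 108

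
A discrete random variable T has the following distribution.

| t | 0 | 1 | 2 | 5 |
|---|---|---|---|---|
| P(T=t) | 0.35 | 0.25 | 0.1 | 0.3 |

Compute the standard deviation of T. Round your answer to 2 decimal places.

2.09

E[T] = (0)(0.35) + (1)(0.25) + (2)(0.1) + (5)(0.3) = 1.95
E[T²] = (0)²(0.35) + (1)²(0.25) + (2)²(0.1) + (5)²(0.3) = 8.15
V(T) = E[T²] − (E[T])² = 8.15 − (1.95)² = 4.3475
σ(T) = √4.3475 ≈ 2.09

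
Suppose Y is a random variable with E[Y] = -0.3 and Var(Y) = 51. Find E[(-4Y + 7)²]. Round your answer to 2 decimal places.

E[-4Y + 7] = -4·-0.3 + 7 = 8.2
Var(-4Y + 7) = (-4)²·51 = 816
E[(-4Y + 7)²] = Var((-4Y + 7)) + (E[(-4Y + 7)])² = 816 + (8.2)² = 883.24

883.24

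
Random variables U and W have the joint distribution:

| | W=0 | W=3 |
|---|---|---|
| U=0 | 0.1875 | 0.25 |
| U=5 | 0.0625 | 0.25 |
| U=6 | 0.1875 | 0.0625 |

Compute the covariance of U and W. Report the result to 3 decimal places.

-0.293

E[U] = 3.0625,  E[W] = 1.6875
E[UW] = 4.875
Cov(U,W) = E[UW] − E[U]E[W] = 4.875 − (3.0625)(1.6875) = -0.29296875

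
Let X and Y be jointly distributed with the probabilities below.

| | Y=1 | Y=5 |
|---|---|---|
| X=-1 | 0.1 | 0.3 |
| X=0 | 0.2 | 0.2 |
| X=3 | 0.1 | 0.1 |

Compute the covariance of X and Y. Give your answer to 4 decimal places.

-0.4800

E[X] = 0.2,  E[Y] = 3.4
E[XY] = 0.2
Cov(X,Y) = E[XY] − E[X]E[Y] = 0.2 − (0.2)(3.4) = -0.48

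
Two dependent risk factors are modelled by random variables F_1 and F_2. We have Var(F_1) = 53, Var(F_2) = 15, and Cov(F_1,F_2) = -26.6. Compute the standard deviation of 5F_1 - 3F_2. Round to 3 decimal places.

47.518

Var(5F_1 - 3F_2) = (5)²·Var(F_1) + (-3)²·Var(F_2) + 2·(5)·(-3)·Cov(F_1,F_2)
= 25·53 + 9·15 + -30·-26.6 = 2258
SD(5F_1 - 3F_2) = √2258 ≈ 47.518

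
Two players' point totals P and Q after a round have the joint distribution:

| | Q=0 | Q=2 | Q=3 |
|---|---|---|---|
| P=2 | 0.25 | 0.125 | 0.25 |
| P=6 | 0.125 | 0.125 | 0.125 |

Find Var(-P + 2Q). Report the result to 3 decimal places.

10.438

E[P] = 3.5,  E[Q] = 1.625,  E[PQ] = 5.75
Var(P) = 16 − (3.5)² = 3.75;  Var(Q) = 4.375 − (1.625)² = 1.734375
Cov(P,Q) = 5.75 − (3.5)(1.625) = 0.0625
Var(-P + 2Q) = (-1)²·3.75 + (2)²·1.734375 + 2·(-1)·(2)·0.0625 = 10.4375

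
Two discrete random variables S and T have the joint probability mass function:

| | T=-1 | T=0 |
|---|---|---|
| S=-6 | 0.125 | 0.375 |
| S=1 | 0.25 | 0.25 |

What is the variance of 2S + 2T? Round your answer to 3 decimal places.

46.438

E[S] = -2.5,  E[T] = -0.375,  E[ST] = 0.5
Var(S) = 18.5 − (-2.5)² = 12.25;  Var(T) = 0.375 − (-0.375)² = 0.234375
Cov(S,T) = 0.5 − (-2.5)(-0.375) = -0.4375
Var(2S + 2T) = (2)²·12.25 + (2)²·0.234375 + 2·(2)·(2)·-0.4375 = 46.4375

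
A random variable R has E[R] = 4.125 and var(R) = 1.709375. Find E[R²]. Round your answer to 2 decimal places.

E[R²] = var(R) + (E[R])² = 1.709375 + (4.125)² = 18.725

18.73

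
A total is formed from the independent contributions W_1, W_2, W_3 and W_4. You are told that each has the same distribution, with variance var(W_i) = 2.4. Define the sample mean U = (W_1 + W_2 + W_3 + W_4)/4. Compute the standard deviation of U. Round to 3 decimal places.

0.775

By independence, var(U) = (0.25)²var(W_1) + (0.25)²var(W_2) + (0.25)²var(W_3) + (0.25)²var(W_4)
= (0.25)²·2.4 + (0.25)²·2.4 + (0.25)²·2.4 + (0.25)²·2.4 = 0.6
SD(U) = √0.6 ≈ 0.775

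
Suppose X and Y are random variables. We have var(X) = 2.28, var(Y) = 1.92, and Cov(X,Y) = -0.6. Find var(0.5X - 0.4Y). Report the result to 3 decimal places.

1.117

var(0.5X - 0.4Y) = (0.5)²·var(X) + (-0.4)²·var(Y) + 2·(0.5)·(-0.4)·Cov(X,Y)
= 0.25·2.28 + 0.16·1.92 + -0.4·-0.6 = 1.1172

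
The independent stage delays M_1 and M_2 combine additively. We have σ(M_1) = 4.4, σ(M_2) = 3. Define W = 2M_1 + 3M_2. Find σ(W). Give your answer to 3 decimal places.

12.587

var(M_1) = 19.36, var(M_2) = 9
By independence, var(W) = (2)²var(M_1) + (3)²var(M_2)
= (2)²·19.36 + (3)²·9 = 158.44
σ(W) = √158.44 ≈ 12.587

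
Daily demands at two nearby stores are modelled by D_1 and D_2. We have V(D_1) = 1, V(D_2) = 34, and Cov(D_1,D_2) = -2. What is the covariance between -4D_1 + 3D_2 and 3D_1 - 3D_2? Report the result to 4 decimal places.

Cov(-4D_1 + 3D_2, 3D_1 - 3D_2) = (-4)(3)V(D_1) + (3)(-3)V(D_2) + [(-4)(-3) + (3)(3)]Cov(D_1,D_2)
= -12·1 + -9·34 + 21·-2 = -360

-360.0000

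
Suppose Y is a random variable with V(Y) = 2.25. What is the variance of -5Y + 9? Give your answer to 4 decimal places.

V(-5Y + 9) = (-5)²·V(Y) = 25·2.25 = 56.25

56.2500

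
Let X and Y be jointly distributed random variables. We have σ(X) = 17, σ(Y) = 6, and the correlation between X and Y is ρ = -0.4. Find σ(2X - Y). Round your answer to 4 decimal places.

36.8130

Var(X) = (17)² = 289;  Var(Y) = (6)² = 36
Cov(X,Y) = ρ·σ(X)·σ(Y) = -0.4·17·6 = -40.8
Var(2X - Y) = (2)²·Var(X) + (-1)²·Var(Y) + 2·(2)·(-1)·Cov(X,Y)
= 4·289 + 1·36 + -4·-40.8 = 1355.2
σ(2X - Y) = √1355.2 ≈ 36.8130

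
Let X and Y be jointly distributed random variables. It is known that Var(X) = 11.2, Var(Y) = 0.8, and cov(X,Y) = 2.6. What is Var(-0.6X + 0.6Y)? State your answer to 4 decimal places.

2.4480

Var(-0.6X + 0.6Y) = (-0.6)²·Var(X) + (0.6)²·Var(Y) + 2·(-0.6)·(0.6)·cov(X,Y)
= 0.36·11.2 + 0.36·0.8 + -0.72·2.6 = 2.448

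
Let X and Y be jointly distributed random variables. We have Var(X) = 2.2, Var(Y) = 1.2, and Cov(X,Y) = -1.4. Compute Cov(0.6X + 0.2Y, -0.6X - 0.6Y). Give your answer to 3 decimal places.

-0.264

Cov(0.6X + 0.2Y, -0.6X - 0.6Y) = (0.6)(-0.6)Var(X) + (0.2)(-0.6)Var(Y) + [(0.6)(-0.6) + (0.2)(-0.6)]Cov(X,Y)
= -0.36·2.2 + -0.12·1.2 + -0.48·-1.4 = -0.264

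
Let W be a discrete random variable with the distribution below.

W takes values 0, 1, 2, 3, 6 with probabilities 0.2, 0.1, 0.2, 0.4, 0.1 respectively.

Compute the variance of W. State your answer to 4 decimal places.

E[W] = (0)(0.2) + (1)(0.1) + (2)(0.2) + (3)(0.4) + (6)(0.1) = 2.3
E[W²] = (0)²(0.2) + (1)²(0.1) + (2)²(0.2) + (3)²(0.4) + (6)²(0.1) = 8.1
Var(W) = E[W²] − (E[W])² = 8.1 − (2.3)² = 2.81

2.8100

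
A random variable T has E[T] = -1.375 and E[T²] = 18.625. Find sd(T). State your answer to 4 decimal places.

V(T) = 18.625 − (-1.375)² = 16.734375
sd(T) = √16.734375 ≈ 4.0908

4.0908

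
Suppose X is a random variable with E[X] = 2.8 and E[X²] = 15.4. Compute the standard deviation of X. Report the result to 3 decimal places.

V(X) = 15.4 − (2.8)² = 7.56
SD(X) = √7.56 ≈ 2.750

2.750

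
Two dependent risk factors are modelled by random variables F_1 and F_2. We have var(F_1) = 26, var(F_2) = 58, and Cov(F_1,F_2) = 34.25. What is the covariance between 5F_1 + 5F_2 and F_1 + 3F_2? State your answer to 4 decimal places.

1685.0000

Cov(5F_1 + 5F_2, F_1 + 3F_2) = (5)(1)var(F_1) + (5)(3)var(F_2) + [(5)(3) + (5)(1)]Cov(F_1,F_2)
= 5·26 + 15·58 + 20·34.25 = 1685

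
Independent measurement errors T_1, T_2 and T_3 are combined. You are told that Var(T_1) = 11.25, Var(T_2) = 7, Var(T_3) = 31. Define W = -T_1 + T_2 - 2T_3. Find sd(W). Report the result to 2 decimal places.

11.93

By independence, Var(W) = (-1)²Var(T_1) + (1)²Var(T_2) + (-2)²Var(T_3)
= (-1)²·11.25 + (1)²·7 + (-2)²·31 = 142.25
sd(W) = √142.25 ≈ 11.93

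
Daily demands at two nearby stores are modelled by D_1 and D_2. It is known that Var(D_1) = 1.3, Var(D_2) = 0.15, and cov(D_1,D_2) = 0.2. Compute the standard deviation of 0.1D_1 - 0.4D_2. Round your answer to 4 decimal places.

Var(0.1D_1 - 0.4D_2) = (0.1)²·Var(D_1) + (-0.4)²·Var(D_2) + 2·(0.1)·(-0.4)·cov(D_1,D_2)
= 0.01·1.3 + 0.16·0.15 + -0.08·0.2 = 0.021
σ(0.1D_1 - 0.4D_2) = √0.021 ≈ 0.1449

0.1449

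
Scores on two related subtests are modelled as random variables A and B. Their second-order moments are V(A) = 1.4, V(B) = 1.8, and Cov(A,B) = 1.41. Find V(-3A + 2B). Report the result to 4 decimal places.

V(-3A + 2B) = (-3)²·V(A) + (2)²·V(B) + 2·(-3)·(2)·Cov(A,B)
= 9·1.4 + 4·1.8 + -12·1.41 = 2.88

2.8800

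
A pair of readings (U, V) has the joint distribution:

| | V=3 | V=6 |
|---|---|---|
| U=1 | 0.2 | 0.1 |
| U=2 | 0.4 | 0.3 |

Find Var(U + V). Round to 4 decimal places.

2.4900

E[U] = 1.7,  E[V] = 4.2,  E[UV] = 7.2
Var(U) = 3.1 − (1.7)² = 0.21;  Var(V) = 19.8 − (4.2)² = 2.16
Cov(U,V) = 7.2 − (1.7)(4.2) = 0.06
Var(U + V) = (1)²·0.21 + (1)²·2.16 + 2·(1)·(1)·0.06 = 2.49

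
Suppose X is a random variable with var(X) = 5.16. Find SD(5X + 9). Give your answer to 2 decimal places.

var(5X + 9) = (5)²·5.16 = 129
SD(5X + 9) = √129 ≈ 11.36

11.36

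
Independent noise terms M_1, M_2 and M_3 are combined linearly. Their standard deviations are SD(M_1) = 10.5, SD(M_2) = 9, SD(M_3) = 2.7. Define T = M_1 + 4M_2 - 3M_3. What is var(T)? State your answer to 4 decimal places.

var(M_1) = 110.25, var(M_2) = 81, var(M_3) = 7.29
By independence, var(T) = (1)²var(M_1) + (4)²var(M_2) + (-3)²var(M_3)
= (1)²·110.25 + (4)²·81 + (-3)²·7.29 = 1471.86

1471.8600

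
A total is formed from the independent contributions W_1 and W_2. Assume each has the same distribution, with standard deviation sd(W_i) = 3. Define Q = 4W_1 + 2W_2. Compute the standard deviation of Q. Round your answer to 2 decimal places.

13.42

var(W_i) = (3)² = 9
By independence, var(Q) = (4)²var(W_1) + (2)²var(W_2)
= (4)²·9 + (2)²·9 = 180
sd(Q) = √180 ≈ 13.42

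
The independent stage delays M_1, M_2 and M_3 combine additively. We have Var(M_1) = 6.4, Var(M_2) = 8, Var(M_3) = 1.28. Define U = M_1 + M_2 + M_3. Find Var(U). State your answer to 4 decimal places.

15.6800

By independence, Var(U) = (1)²Var(M_1) + (1)²Var(M_2) + (1)²Var(M_3)
= (1)²·6.4 + (1)²·8 + (1)²·1.28 = 15.68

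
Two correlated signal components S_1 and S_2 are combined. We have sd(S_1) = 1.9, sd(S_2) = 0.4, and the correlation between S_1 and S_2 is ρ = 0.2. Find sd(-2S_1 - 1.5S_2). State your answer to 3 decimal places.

V(S_1) = (1.9)² = 3.61;  V(S_2) = (0.4)² = 0.16
cov(S_1,S_2) = ρ·sd(S_1)·sd(S_2) = 0.2·1.9·0.4 = 0.152
V(-2S_1 - 1.5S_2) = (-2)²·V(S_1) + (-1.5)²·V(S_2) + 2·(-2)·(-1.5)·cov(S_1,S_2)
= 4·3.61 + 2.25·0.16 + 6·0.152 = 15.712
sd(-2S_1 - 1.5S_2) = √15.712 ≈ 3.964

3.964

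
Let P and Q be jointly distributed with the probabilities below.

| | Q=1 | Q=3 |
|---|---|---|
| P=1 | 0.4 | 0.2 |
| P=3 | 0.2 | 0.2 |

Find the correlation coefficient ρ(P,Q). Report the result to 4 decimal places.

0.1667

E[P] = 1.8,  E[Q] = 1.8
E[PQ] = 3.4
Cov(P,Q) = E[PQ] − E[P]E[Q] = 3.4 − (1.8)(1.8) = 0.16
Var(P) = 0.96,  Var(Q) = 0.96
ρ = 0.16 / √(0.96·0.96) ≈ 0.1667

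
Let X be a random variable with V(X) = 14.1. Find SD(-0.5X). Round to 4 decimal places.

V(-0.5X) = (-0.5)²·14.1 = 3.525
SD(-0.5X) = √3.525 ≈ 1.8775

1.8775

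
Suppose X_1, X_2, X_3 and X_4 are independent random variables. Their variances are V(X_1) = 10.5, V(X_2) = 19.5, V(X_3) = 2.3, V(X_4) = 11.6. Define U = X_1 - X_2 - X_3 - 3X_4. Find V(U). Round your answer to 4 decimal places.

136.7000

By independence, V(U) = (1)²V(X_1) + (-1)²V(X_2) + (-1)²V(X_3) + (-3)²V(X_4)
= (1)²·10.5 + (-1)²·19.5 + (-1)²·2.3 + (-3)²·11.6 = 136.7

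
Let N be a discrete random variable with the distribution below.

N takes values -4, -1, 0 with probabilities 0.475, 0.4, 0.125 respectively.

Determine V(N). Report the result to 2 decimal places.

E[N] = (-4)(0.475) + (-1)(0.4) + (0)(0.125) = -2.3
E[N²] = (-4)²(0.475) + (-1)²(0.4) + (0)²(0.125) = 8
V(N) = E[N²] − (E[N])² = 8 − (-2.3)² = 2.71

2.71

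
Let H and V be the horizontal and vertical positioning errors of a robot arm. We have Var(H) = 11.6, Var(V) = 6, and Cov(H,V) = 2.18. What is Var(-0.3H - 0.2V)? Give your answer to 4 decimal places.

Var(-0.3H - 0.2V) = (-0.3)²·Var(H) + (-0.2)²·Var(V) + 2·(-0.3)·(-0.2)·Cov(H,V)
= 0.09·11.6 + 0.04·6 + 0.12·2.18 = 1.5456

1.5456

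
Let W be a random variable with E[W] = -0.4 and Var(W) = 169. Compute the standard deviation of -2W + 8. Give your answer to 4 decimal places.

26.0000

Var(-2W + 8) = (-2)²·169 = 676
SD(-2W + 8) = √676 ≈ 26.0000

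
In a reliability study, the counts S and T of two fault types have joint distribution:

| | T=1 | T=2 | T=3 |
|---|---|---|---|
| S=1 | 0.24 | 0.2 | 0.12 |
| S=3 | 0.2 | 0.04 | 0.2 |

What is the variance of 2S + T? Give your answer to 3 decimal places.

E[S] = 1.88,  E[T] = 1.88,  E[ST] = 3.64
Var(S) = 4.52 − (1.88)² = 0.9856;  Var(T) = 4.28 − (1.88)² = 0.7456
Cov(S,T) = 3.64 − (1.88)(1.88) = 0.1056
Var(2S + T) = (2)²·0.9856 + (1)²·0.7456 + 2·(2)·(1)·0.1056 = 5.1104

5.110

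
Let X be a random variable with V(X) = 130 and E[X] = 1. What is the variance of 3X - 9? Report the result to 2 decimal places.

1170.00

V(3X - 9) = (3)²·V(X) = 9·130 = 1170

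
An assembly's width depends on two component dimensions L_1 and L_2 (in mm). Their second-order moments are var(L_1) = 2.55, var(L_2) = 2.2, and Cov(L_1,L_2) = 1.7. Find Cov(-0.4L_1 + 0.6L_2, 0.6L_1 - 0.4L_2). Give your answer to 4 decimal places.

Cov(-0.4L_1 + 0.6L_2, 0.6L_1 - 0.4L_2) = (-0.4)(0.6)var(L_1) + (0.6)(-0.4)var(L_2) + [(-0.4)(-0.4) + (0.6)(0.6)]Cov(L_1,L_2)
= -0.24·2.55 + -0.24·2.2 + 0.52·1.7 = -0.256

-0.2560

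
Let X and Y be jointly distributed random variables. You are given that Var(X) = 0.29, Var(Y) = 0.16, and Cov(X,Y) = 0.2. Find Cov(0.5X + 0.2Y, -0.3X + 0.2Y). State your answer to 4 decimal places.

-0.0291

Cov(0.5X + 0.2Y, -0.3X + 0.2Y) = (0.5)(-0.3)Var(X) + (0.2)(0.2)Var(Y) + [(0.5)(0.2) + (0.2)(-0.3)]Cov(X,Y)
= -0.15·0.29 + 0.04·0.16 + 0.04·0.2 = -0.0291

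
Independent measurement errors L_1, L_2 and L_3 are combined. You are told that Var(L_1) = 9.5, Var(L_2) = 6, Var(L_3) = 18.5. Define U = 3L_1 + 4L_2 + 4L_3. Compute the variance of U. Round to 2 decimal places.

477.50

By independence, Var(U) = (3)²Var(L_1) + (4)²Var(L_2) + (4)²Var(L_3)
= (3)²·9.5 + (4)²·6 + (4)²·18.5 = 477.5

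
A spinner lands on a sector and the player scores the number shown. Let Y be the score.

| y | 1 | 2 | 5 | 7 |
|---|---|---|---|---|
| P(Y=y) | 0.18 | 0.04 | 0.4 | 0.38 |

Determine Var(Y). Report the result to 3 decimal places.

4.754

E[Y] = (1)(0.18) + (2)(0.04) + (5)(0.4) + (7)(0.38) = 4.92
E[Y²] = (1)²(0.18) + (2)²(0.04) + (5)²(0.4) + (7)²(0.38) = 28.96
Var(Y) = E[Y²] − (E[Y])² = 28.96 − (4.92)² = 4.7536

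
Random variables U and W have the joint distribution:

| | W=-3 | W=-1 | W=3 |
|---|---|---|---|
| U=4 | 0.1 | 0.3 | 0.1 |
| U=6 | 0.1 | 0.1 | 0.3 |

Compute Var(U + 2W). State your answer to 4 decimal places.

27.2400

E[U] = 5,  E[W] = 0.2,  E[UW] = 1.8
Var(U) = 26 − (5)² = 1;  Var(W) = 5.8 − (0.2)² = 5.76
Cov(U,W) = 1.8 − (5)(0.2) = 0.8
Var(U + 2W) = (1)²·1 + (2)²·5.76 + 2·(1)·(2)·0.8 = 27.24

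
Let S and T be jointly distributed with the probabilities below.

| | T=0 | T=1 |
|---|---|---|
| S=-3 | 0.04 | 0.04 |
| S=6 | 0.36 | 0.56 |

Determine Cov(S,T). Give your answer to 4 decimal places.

E[S] = 5.28,  E[T] = 0.6
E[ST] = 3.24
Cov(S,T) = E[ST] − E[S]E[T] = 3.24 − (5.28)(0.6) = 0.072

0.0720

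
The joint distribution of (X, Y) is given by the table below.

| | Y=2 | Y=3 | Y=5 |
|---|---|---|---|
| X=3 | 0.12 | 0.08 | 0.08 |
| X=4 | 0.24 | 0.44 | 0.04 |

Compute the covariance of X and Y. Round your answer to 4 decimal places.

-0.0736

E[X] = 3.72,  E[Y] = 2.88
E[XY] = 10.64
Cov(X,Y) = E[XY] − E[X]E[Y] = 10.64 − (3.72)(2.88) = -0.0736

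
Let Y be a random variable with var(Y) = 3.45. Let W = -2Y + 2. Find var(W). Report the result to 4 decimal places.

13.8000

var(-2Y + 2) = (-2)²·var(Y) = 4·3.45 = 13.8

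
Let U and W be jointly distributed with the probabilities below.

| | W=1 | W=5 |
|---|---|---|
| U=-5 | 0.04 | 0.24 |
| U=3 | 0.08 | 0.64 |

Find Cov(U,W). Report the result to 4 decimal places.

E[U] = 0.76,  E[W] = 4.52
E[UW] = 3.64
Cov(U,W) = E[UW] − E[U]E[W] = 3.64 − (0.76)(4.52) = 0.2048

0.2048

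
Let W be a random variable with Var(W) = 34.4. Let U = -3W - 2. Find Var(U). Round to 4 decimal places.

309.6000

Var(-3W - 2) = (-3)²·Var(W) = 9·34.4 = 309.6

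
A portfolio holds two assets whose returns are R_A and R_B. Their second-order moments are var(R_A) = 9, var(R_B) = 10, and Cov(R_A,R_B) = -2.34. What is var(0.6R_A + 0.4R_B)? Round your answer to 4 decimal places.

3.7168

var(0.6R_A + 0.4R_B) = (0.6)²·var(R_A) + (0.4)²·var(R_B) + 2·(0.6)·(0.4)·Cov(R_A,R_B)
= 0.36·9 + 0.16·10 + 0.48·-2.34 = 3.7168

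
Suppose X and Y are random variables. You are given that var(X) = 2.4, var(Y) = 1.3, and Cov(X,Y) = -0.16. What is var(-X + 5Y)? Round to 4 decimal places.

36.5000

var(-X + 5Y) = (-1)²·var(X) + (5)²·var(Y) + 2·(-1)·(5)·Cov(X,Y)
= 1·2.4 + 25·1.3 + -10·-0.16 = 36.5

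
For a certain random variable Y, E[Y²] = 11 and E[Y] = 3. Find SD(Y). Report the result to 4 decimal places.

1.4142

V(Y) = 11 − (3)² = 2
SD(Y) = √2 ≈ 1.4142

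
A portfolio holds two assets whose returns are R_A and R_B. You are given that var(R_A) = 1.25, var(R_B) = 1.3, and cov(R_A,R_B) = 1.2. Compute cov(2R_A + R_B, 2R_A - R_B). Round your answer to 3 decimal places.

3.700

cov(2R_A + R_B, 2R_A - R_B) = (2)(2)var(R_A) + (1)(-1)var(R_B) + [(2)(-1) + (1)(2)]cov(R_A,R_B)
= 4·1.25 + -1·1.3 + 0·1.2 = 3.7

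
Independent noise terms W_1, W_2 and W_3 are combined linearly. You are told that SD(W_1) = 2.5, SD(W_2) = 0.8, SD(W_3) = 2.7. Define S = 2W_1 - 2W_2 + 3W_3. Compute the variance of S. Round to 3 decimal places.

93.170

Var(W_1) = 6.25, Var(W_2) = 0.64, Var(W_3) = 7.29
By independence, Var(S) = (2)²Var(W_1) + (-2)²Var(W_2) + (3)²Var(W_3)
= (2)²·6.25 + (-2)²·0.64 + (3)²·7.29 = 93.17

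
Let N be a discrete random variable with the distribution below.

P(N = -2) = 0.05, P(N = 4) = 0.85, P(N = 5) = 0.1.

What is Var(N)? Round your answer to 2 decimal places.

E[N] = (-2)(0.05) + (4)(0.85) + (5)(0.1) = 3.8
E[N²] = (-2)²(0.05) + (4)²(0.85) + (5)²(0.1) = 16.3
Var(N) = E[N²] − (E[N])² = 16.3 − (3.8)² = 1.86

1.86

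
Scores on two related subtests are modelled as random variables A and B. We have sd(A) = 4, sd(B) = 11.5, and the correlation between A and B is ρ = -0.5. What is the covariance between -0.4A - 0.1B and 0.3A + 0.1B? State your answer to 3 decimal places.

-1.633

V(A) = (4)² = 16;  V(B) = (11.5)² = 132.25
Cov(A,B) = ρ·sd(A)·sd(B) = -0.5·4·11.5 = -23
Cov(-0.4A - 0.1B, 0.3A + 0.1B) = (-0.4)(0.3)V(A) + (-0.1)(0.1)V(B) + [(-0.4)(0.1) + (-0.1)(0.3)]Cov(A,B)
= -0.12·16 + -0.01·132.25 + -0.07·-23 = -1.6325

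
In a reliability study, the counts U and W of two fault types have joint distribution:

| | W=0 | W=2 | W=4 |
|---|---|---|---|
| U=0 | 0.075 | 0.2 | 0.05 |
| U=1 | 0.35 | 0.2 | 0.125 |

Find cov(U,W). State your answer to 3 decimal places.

-0.113

E[U] = 0.675,  E[W] = 1.5
E[UW] = 0.9
cov(U,W) = E[UW] − E[U]E[W] = 0.9 − (0.675)(1.5) = -0.1125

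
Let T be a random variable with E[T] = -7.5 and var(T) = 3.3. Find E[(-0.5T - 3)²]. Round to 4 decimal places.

1.3875

E[-0.5T - 3] = -0.5·-7.5 − 3 = 0.75
var(-0.5T - 3) = (-0.5)²·3.3 = 0.825
E[(-0.5T - 3)²] = var((-0.5T - 3)) + (E[(-0.5T - 3)])² = 0.825 + (0.75)² = 1.3875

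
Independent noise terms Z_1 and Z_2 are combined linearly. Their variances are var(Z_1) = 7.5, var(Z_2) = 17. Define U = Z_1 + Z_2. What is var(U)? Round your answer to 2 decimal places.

24.50

By independence, var(U) = (1)²var(Z_1) + (1)²var(Z_2)
= (1)²·7.5 + (1)²·17 = 24.5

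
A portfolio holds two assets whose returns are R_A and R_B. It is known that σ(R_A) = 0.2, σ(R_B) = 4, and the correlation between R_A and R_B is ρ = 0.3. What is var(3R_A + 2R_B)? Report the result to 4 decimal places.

67.2400

var(R_A) = (0.2)² = 0.04;  var(R_B) = (4)² = 16
cov(R_A,R_B) = ρ·σ(R_A)·σ(R_B) = 0.3·0.2·4 = 0.24
var(3R_A + 2R_B) = (3)²·var(R_A) + (2)²·var(R_B) + 2·(3)·(2)·cov(R_A,R_B)
= 9·0.04 + 4·16 + 12·0.24 = 67.24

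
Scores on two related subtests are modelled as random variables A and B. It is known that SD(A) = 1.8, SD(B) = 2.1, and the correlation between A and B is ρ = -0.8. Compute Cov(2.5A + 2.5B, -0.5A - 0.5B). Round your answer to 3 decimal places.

Var(A) = (1.8)² = 3.24;  Var(B) = (2.1)² = 4.41
Cov(A,B) = ρ·SD(A)·SD(B) = -0.8·1.8·2.1 = -3.024
Cov(2.5A + 2.5B, -0.5A - 0.5B) = (2.5)(-0.5)Var(A) + (2.5)(-0.5)Var(B) + [(2.5)(-0.5) + (2.5)(-0.5)]Cov(A,B)
= -1.25·3.24 + -1.25·4.41 + -2.5·-3.024 = -2.0025

-2.003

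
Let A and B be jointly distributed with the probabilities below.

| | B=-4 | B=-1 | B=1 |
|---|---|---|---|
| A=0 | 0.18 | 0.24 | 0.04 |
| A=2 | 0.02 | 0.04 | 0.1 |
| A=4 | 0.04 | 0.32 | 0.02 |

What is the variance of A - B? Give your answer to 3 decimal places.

E[A] = 1.84,  E[B] = -1.4,  E[AB] = -1.88
Var(A) = 6.72 − (1.84)² = 3.3344;  Var(B) = 4.6 − (-1.4)² = 2.64
Cov(A,B) = -1.88 − (1.84)(-1.4) = 0.696
Var(A - B) = (1)²·3.3344 + (-1)²·2.64 + 2·(1)·(-1)·0.696 = 4.5824

4.582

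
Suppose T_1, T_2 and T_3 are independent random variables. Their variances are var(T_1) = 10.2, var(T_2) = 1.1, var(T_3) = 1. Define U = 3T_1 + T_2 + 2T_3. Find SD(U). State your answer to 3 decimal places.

9.844

By independence, var(U) = (3)²var(T_1) + (1)²var(T_2) + (2)²var(T_3)
= (3)²·10.2 + (1)²·1.1 + (2)²·1 = 96.9
SD(U) = √96.9 ≈ 9.844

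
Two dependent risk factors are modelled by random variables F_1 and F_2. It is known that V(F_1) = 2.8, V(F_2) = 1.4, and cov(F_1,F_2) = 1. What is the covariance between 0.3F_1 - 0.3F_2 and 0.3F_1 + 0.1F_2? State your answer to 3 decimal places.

cov(0.3F_1 - 0.3F_2, 0.3F_1 + 0.1F_2) = (0.3)(0.3)V(F_1) + (-0.3)(0.1)V(F_2) + [(0.3)(0.1) + (-0.3)(0.3)]cov(F_1,F_2)
= 0.09·2.8 + -0.03·1.4 + -0.06·1 = 0.15

0.150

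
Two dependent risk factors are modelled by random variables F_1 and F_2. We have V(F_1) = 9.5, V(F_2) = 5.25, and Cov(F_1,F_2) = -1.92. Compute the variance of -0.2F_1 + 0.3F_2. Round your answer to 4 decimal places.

V(-0.2F_1 + 0.3F_2) = (-0.2)²·V(F_1) + (0.3)²·V(F_2) + 2·(-0.2)·(0.3)·Cov(F_1,F_2)
= 0.04·9.5 + 0.09·5.25 + -0.12·-1.92 = 1.0829

1.0829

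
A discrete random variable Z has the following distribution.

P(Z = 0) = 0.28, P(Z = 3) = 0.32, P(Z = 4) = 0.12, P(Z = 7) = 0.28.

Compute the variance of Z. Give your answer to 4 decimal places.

E[Z] = (0)(0.28) + (3)(0.32) + (4)(0.12) + (7)(0.28) = 3.4
E[Z²] = (0)²(0.28) + (3)²(0.32) + (4)²(0.12) + (7)²(0.28) = 18.52
Var(Z) = E[Z²] − (E[Z])² = 18.52 − (3.4)² = 6.96

6.9600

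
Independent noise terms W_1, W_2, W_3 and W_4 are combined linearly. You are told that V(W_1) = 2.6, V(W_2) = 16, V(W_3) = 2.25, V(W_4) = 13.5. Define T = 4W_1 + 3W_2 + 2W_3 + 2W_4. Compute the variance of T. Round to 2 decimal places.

By independence, V(T) = (4)²V(W_1) + (3)²V(W_2) + (2)²V(W_3) + (2)²V(W_4)
= (4)²·2.6 + (3)²·16 + (2)²·2.25 + (2)²·13.5 = 248.6

248.60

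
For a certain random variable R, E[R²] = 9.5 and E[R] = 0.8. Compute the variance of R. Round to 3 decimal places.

var(R) = 9.5 − (0.8)² = 8.86

8.860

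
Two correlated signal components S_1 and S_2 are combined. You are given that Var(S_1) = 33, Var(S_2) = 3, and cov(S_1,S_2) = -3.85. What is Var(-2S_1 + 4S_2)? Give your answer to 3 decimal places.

Var(-2S_1 + 4S_2) = (-2)²·Var(S_1) + (4)²·Var(S_2) + 2·(-2)·(4)·cov(S_1,S_2)
= 4·33 + 16·3 + -16·-3.85 = 241.6

241.600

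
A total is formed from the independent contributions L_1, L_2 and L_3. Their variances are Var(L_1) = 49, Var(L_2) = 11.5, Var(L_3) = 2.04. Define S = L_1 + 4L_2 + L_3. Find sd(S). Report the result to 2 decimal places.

15.33

By independence, Var(S) = (1)²Var(L_1) + (4)²Var(L_2) + (1)²Var(L_3)
= (1)²·49 + (4)²·11.5 + (1)²·2.04 = 235.04
sd(S) = √235.04 ≈ 15.33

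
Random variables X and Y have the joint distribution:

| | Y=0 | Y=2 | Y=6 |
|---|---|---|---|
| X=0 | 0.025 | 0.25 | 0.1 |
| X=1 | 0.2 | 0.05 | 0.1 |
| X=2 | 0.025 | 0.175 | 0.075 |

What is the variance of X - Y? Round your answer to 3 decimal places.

E[X] = 0.9,  E[Y] = 2.6,  E[XY] = 2.3
V(X) = 1.45 − (0.9)² = 0.64;  V(Y) = 11.8 − (2.6)² = 5.04
Cov(X,Y) = 2.3 − (0.9)(2.6) = -0.04
V(X - Y) = (1)²·0.64 + (-1)²·5.04 + 2·(1)·(-1)·-0.04 = 5.76

5.760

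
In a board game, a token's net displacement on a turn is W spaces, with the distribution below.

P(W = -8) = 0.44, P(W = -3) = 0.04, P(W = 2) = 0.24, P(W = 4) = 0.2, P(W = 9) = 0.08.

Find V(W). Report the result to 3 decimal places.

36.470

E[W] = (-8)(0.44) + (-3)(0.04) + (2)(0.24) + (4)(0.2) + (9)(0.08) = -1.64
E[W²] = (-8)²(0.44) + (-3)²(0.04) + (2)²(0.24) + (4)²(0.2) + (9)²(0.08) = 39.16
V(W) = E[W²] − (E[W])² = 39.16 − (-1.64)² = 36.4704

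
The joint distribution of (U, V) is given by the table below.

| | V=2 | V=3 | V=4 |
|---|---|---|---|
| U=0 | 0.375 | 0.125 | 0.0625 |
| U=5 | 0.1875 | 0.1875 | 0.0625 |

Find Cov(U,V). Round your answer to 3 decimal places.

E[U] = 2.1875,  E[V] = 2.5625
E[UV] = 5.9375
Cov(U,V) = E[UV] − E[U]E[V] = 5.9375 − (2.1875)(2.5625) = 0.33203125

0.332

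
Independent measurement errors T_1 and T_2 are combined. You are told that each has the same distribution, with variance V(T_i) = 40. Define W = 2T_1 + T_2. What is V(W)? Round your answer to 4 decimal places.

By independence, V(W) = (2)²V(T_1) + (1)²V(T_2)
= (2)²·40 + (1)²·40 = 200

200.0000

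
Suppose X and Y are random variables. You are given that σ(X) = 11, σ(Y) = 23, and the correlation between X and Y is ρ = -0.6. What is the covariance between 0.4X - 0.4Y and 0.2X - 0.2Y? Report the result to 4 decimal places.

Var(X) = (11)² = 121;  Var(Y) = (23)² = 529
cov(X,Y) = ρ·σ(X)·σ(Y) = -0.6·11·23 = -151.8
cov(0.4X - 0.4Y, 0.2X - 0.2Y) = (0.4)(0.2)Var(X) + (-0.4)(-0.2)Var(Y) + [(0.4)(-0.2) + (-0.4)(0.2)]cov(X,Y)
= 0.08·121 + 0.08·529 + -0.16·-151.8 = 76.288

76.2880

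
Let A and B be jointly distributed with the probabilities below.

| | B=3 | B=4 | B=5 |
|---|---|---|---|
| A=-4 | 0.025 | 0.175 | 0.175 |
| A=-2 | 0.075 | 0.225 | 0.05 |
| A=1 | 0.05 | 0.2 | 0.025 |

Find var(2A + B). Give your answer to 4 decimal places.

14.7375

E[A] = -1.925,  E[B] = 4.1,  E[AB] = -8.275
var(A) = 7.675 − (-1.925)² = 3.969375;  var(B) = 17.2 − (4.1)² = 0.39
Cov(A,B) = -8.275 − (-1.925)(4.1) = -0.3825
var(2A + B) = (2)²·3.969375 + (1)²·0.39 + 2·(2)·(1)·-0.3825 = 14.7375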